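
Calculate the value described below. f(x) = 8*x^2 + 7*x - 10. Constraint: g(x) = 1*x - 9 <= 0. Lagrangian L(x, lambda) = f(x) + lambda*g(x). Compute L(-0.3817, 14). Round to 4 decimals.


Step 1: Evaluate f(x).
f(-0.3817) = 8*(-0.3817)^2 + 7*(-0.3817) - 10 = -11.5063
Step 2: Evaluate g(x).
g(-0.3817) = 1*-0.3817 - 9 = -9.3817
Step 3: Compute Lagrangian.
L = -11.5063 + 14*-9.3817 = -142.8501


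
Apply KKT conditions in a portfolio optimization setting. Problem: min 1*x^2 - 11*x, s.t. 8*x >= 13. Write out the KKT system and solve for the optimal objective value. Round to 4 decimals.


Step 1: Try lambda = 0 (constraint inactive).
Stationarity: 2*1*x - 11 = 0
x* = 11/(2*1) = 5.5
Check constraint: 8*5.5 = 44.0 >= 13 -- satisfied.
Step 2: Compute optimal value.
f(x*) = 1*5.5^2 - 11*5.5 = -30.25


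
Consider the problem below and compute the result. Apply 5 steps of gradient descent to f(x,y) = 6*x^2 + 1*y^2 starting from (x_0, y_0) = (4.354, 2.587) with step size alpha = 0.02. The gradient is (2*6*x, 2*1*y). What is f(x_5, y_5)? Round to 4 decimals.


Gradient descent on f(x,y) = 6*x^2 + 1*y^2.
Starting point: (4.354, 2.587), alpha = 0.02
Step 1: grad_x = 2*6*4.354 = 52.248, grad_y = 2*1*2.587 = 5.174
  x_1 = 4.354 - 0.02*52.248 = 3.309
  y_1 = 2.587 - 0.02*5.174 = 2.4835
Step 2: grad_x = 2*6*3.309 = 39.7085, grad_y = 2*1*2.4835 = 4.967
  x_2 = 3.309 - 0.02*39.7085 = 2.5149
  y_2 = 2.4835 - 0.02*4.967 = 2.3842
Step 3: grad_x = 2*6*2.5149 = 30.1784, grad_y = 2*1*2.3842 = 4.7684
  x_3 = 2.5149 - 0.02*30.1784 = 1.9113
  y_3 = 2.3842 - 0.02*4.7684 = 2.2888
Step 4: grad_x = 2*6*1.9113 = 22.9356, grad_y = 2*1*2.2888 = 4.5776
  x_4 = 1.9113 - 0.02*22.9356 = 1.4526
  y_4 = 2.2888 - 0.02*4.5776 = 2.1973
Step 5: grad_x = 2*6*1.4526 = 17.4311, grad_y = 2*1*2.1973 = 4.3945
  x_5 = 1.4526 - 0.02*17.4311 = 1.104
  y_5 = 2.1973 - 0.02*4.3945 = 2.1094
f(1.104, 2.1094) = 6*1.104^2 + 1*2.1094^2 = 11.7619


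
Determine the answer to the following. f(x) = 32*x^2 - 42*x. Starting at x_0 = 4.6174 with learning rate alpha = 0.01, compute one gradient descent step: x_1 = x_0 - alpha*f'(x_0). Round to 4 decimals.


We compute the gradient at x_0 and apply the update.
f'(x) = 64*x - 42
f'(4.6174) = 64*4.6174 - 42 = 253.5136
x_1 = 4.6174 - 0.01*253.5136 = 2.0823


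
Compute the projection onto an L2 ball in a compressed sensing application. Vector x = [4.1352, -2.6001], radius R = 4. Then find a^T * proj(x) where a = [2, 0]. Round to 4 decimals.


Step 1: Compute ||x|| (intermediates to 6 decimals).
||x|| = sqrt(4.1352^2 + (-2.6001)^2) = 4.884711
Step 2: Project.
Since ||x|| > R, scale = R/||x|| = 4/4.884711 = 0.818882, proj(x) = scale * x
proj(x) = [3.386241, -2.129175]
Step 3: Dot product.
a^T * proj(x) = 2*3.386241 + 0*(-2.129175) = 6.7725


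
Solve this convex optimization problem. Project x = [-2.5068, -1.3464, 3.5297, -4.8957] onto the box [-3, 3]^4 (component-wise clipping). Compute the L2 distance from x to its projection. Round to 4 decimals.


Project each component onto [-3, 3].
clip(-2.5068) = -2.5068, clip(-1.3464) = -1.3464, clip(3.5297) = 3.0, clip(-4.8957) = -3.0
Projection = [-2.5068, -1.3464, 3.0, -3.0]
Squared diffs: [0.0, 0.0, 0.2806, 3.5937]
Distance = sqrt(3.8743) = 1.9683


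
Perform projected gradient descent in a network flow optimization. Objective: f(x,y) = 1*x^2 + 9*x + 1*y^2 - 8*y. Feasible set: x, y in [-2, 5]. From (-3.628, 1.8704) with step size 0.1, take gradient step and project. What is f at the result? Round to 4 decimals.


Step 1: Compute gradient at (-3.628, 1.8704).
grad_x = 2*1*-3.628 + 9 = 1.744
grad_y = 2*1*1.8704 - 8 = -4.2592
Step 2: Gradient step.
x_raw = -3.628 - 0.1*1.744 = -3.8024
y_raw = 1.8704 - 0.1*-4.2592 = 2.2963
Step 3: Project onto [-2, 5].
x_proj = clip(-3.8024) = -2.0
y_proj = clip(2.2963) = 2.2963
Step 4: Evaluate f.
f(-2.0, 2.2963) = -27.0975


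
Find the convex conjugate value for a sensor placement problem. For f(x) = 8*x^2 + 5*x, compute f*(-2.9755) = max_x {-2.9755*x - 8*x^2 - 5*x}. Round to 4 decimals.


f*(y) = sup_x {y*x - a*x^2 - b*x} = sup_x {(y-b)*x - a*x^2}
FOC: (y - b) - 2a*x = 0 => x* = (y - b)/(2a)
x* = (-2.9755 - 5)/(2*8) = -0.4985
f*(-2.9755) = (y-b)^2/(4a) = (-2.9755 - 5)^2/(4*8)
= 63.6086/32 = 1.9878


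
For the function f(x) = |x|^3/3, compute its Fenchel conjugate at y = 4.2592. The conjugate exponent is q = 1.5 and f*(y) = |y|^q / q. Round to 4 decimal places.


The conjugate exponent q satisfies 1/p + 1/q = 1.
p = 3, so q = 3/(3 - 1) = 1.5
|y|^q = 4.2592^1.5 = 8.7901
f*(4.2592) = 8.7901 / 1.5 = 5.86


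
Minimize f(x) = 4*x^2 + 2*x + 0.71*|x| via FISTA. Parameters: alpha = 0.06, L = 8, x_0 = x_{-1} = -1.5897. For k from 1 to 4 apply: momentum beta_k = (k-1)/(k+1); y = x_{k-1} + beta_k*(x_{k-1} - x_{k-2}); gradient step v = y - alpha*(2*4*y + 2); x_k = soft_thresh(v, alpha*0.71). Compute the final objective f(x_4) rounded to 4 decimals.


FISTA on f(x) = 4*x^2 + 2*x + 0.71*|x|
L = 8, alpha = 0.06
Iteration 1: beta = 0.0, y = -1.5897 + 0.0*(-1.5897 + 1.5897) = -1.5897
  grad(y) = -10.7176, v = y - alpha*grad = -0.9466
  prox(v) = soft_thresh(-0.9466, 0.0426) = -0.904
Iteration 2: beta = 0.3333, y = -0.904 + 0.3333*(-0.904 + 1.5897) = -0.6755
  grad(y) = -3.4039, v = y - alpha*grad = -0.4713
  prox(v) = soft_thresh(-0.4713, 0.0426) = -0.4287
Iteration 3: beta = 0.5, y = -0.4287 + 0.5*(-0.4287 + 0.904) = -0.191
  grad(y) = 0.4723, v = y - alpha*grad = -0.2193
  prox(v) = soft_thresh(-0.2193, 0.0426) = -0.1767
Iteration 4: beta = 0.6, y = -0.1767 + 0.6*(-0.1767 + 0.4287) = -0.0255
  grad(y) = 1.7958, v = y - alpha*grad = -0.1333
  prox(v) = soft_thresh(-0.1333, 0.0426) = -0.0907
f(x_4) = 4*(-0.0907)^2 + 2*(-0.0907) + 0.71*|-0.0907| = -0.0841


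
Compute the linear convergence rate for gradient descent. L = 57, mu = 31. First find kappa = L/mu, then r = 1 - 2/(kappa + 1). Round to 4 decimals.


Step 1: Compute the condition number.
kappa = L/mu = 57/31 = 1.8387
Step 2: Compute the convergence rate.
r = 1 - 2/(kappa + 1) = 1 - 2*mu/(L + mu) = (L - mu)/(L + mu) = 26/88 = 0.2955


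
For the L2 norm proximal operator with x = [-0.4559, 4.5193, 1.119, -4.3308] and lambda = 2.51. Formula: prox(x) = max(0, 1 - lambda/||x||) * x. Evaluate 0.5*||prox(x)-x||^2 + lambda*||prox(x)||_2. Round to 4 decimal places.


Step 1: Compute ||x||.
||x|| = 6.3749
Step 2: Compute scaling factor.
scale = max(0, 1 - 2.51/6.3749) = 0.6063
Step 3: prox(x) = [-0.2764, 2.7399, 0.6784, -2.6256]
||prox(x)|| = 3.8649
Step 4: Proximal objective.
0.5*||prox-x||^2 = 3.1501
lambda*||prox|| = 9.7009
Total = 12.8511


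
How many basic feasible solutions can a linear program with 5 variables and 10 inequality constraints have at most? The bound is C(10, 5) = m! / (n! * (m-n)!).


Each vertex corresponds to some choice of n active constraints out of m, so the number of vertices is at most C(m, n) = m! / (n!(m-n)!).
m = 10, n = 5
Numerator: 10 * 9 * 8 * 7 * 6
Denominator: 5! = 120
C(10, 5) = 252


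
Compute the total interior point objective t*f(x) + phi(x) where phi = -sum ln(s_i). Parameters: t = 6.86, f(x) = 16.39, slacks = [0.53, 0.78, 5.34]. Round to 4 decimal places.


Step 1: Compute log-barrier.
ln values: [-0.6349, -0.2485, 1.6752]
phi = -(-0.6349 - 0.2485 + 1.6752) = -0.7919
Step 2: Compute augmented objective.
t*f(x) = 6.86*16.39 = 112.4354
Total = 112.4354 - 0.7919 = 111.6435


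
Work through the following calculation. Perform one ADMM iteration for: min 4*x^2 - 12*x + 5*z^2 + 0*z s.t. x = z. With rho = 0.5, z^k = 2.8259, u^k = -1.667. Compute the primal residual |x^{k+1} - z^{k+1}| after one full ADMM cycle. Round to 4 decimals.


ADMM iteration with rho = 0.5, z^k = 2.8259, u^k = -1.667
Step 1: x-update.
Minimize 4*x^2 - 12*x + (0.5/2)*(x - 2.8259 - 1.667)^2
FOC: (2*4 + 0.5)*x = 12 + 0.5*(2.8259 + 1.667)
x^{k+1} = 1.6761
Step 2: z-update.
Minimize 5*z^2 + 0*z + (0.5/2)*(1.6761 - z - 1.667)^2
FOC: (2*5 + 0.5)*z = 0 + 0.5*(1.6761 - 1.667)
z^{k+1} = 0.0004
Step 3: u-update.
u^{k+1} = -1.667 + 1.6761 - 0.0004 = 0.0086
Step 4: Primal residual = |1.6761 - 0.0004| = 1.6756


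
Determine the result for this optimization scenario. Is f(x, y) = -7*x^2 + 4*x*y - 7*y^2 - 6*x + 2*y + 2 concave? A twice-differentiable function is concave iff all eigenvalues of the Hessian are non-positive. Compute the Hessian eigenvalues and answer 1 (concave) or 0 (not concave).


The Hessian of f(x,y) = -7*x^2 + 4*x*y - 7*y^2 - 6*x + 2*y + 2 is:
H = [[-14, 4], [4, -14]]
Trace = -14 - 14 = -28
Determinant = -14*-14 - (4)^2 = 180
Discriminant = (-28)^2 - 4*180 = 64.0
Eigenvalues: lambda_1 = -18.0, lambda_2 = -10.0
The function is concave.

1


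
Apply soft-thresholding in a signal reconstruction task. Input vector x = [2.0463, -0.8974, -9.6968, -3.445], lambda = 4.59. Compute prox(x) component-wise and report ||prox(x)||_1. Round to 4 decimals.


Soft-thresholding with lambda = 4.59:
prox(2.0463) = sign(2.0463)*max(|2.0463| - 4.59, 0) = 0.0
prox(-0.8974) = sign(-0.8974)*max(|-0.8974| - 4.59, 0) = 0.0
prox(-9.6968) = sign(-9.6968)*max(|-9.6968| - 4.59, 0) = -5.1068
prox(-3.445) = sign(-3.445)*max(|-3.445| - 4.59, 0) = 0.0
prox(x) = [0.0, 0.0, -5.1068, 0.0]
||prox(x)||_1 = 0.0 + 0.0 + 5.1068 + 0.0 = 5.1068


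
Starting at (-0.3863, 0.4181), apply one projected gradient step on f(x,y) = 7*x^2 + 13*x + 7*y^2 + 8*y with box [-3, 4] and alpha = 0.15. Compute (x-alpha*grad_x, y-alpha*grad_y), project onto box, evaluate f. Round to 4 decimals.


Step 1: Compute gradient at (-0.3863, 0.4181).
grad_x = 2*7*-0.3863 + 13 = 7.5918
grad_y = 2*7*0.4181 + 8 = 13.8534
Step 2: Gradient step.
x_raw = -0.3863 - 0.15*7.5918 = -1.5251
y_raw = 0.4181 - 0.15*13.8534 = -1.6599
Step 3: Project onto [-3, 4].
x_proj = clip(-1.5251) = -1.5251
y_proj = clip(-1.6599) = -1.6599
Step 4: Evaluate f.
f(-1.5251, -1.6599) = 2.4628


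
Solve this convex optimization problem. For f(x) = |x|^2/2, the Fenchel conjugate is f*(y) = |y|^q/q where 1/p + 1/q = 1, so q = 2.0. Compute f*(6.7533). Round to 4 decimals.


The conjugate exponent q satisfies 1/p + 1/q = 1.
p = 2, so q = 2/(2 - 1) = 2.0
|y|^q = 6.7533^2.0 = 45.6071
f*(6.7533) = 45.6071 / 2.0 = 22.8035


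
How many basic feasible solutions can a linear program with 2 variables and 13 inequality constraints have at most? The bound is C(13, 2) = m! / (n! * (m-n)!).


Each vertex corresponds to some choice of n active constraints out of m, so the number of vertices is at most C(m, n) = m! / (n!(m-n)!).
m = 13, n = 2
Numerator: 13 * 12
Denominator: 2! = 2
C(13, 2) = 78


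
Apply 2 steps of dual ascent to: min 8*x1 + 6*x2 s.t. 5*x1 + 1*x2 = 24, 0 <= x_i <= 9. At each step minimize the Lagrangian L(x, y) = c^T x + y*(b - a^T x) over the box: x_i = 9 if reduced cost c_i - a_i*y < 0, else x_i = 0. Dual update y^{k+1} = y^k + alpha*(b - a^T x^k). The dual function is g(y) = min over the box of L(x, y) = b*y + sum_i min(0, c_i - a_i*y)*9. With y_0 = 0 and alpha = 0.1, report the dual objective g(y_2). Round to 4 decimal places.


Dual ascent for LP: min 8*x1 + 6*x2, 5*x1 + 1*x2 = 24, 0 <= x_i <= 9
Step 1: y^k = 0.0, reduced costs: (8.0, 6.0)
  x^k = (0.0, 0.0), subgradient = b - a^T x = 24.0
  y^{k+1} = 0.0 + 0.1*24.0 = 2.4
Step 2: y^k = 2.4, reduced costs: (-4.0, 3.6)
  x^k = (9.0, 0.0), subgradient = b - a^T x = -21.0
  y^{k+1} = 2.4 + 0.1*-21.0 = 0.3
Dual objective at y_2 = 0.3: reduced costs (6.5, 5.7), box minimizer x = (0.0, 0.0)
g(y_2) = b*y + (c1 - a1*y)*x1 + (c2 - a2*y)*x2 = 24*0.3 + 6.5*0.0 + 5.7*0.0 = 7.2 + 0.0 + 0.0 = 7.2


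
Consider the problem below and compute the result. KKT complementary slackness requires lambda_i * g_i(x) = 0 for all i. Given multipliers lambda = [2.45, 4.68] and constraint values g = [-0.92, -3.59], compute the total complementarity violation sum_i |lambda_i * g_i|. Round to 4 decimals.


KKT complementary slackness check:
lambda_1 * g_1 = 2.45 * -0.92 = -2.254
lambda_2 * g_2 = 4.68 * -3.59 = -16.8012
Total violation = 2.254 + 16.8012 = 19.0552


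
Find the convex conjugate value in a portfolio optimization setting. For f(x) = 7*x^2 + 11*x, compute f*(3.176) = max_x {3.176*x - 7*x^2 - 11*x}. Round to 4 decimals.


f*(y) = sup_x {y*x - a*x^2 - b*x} = sup_x {(y-b)*x - a*x^2}
FOC: (y - b) - 2a*x = 0 => x* = (y - b)/(2a)
x* = (3.176 - 11)/(2*7) = -0.5589
f*(3.176) = (y-b)^2/(4a) = (3.176 - 11)^2/(4*7)
= 61.215/28 = 2.1862


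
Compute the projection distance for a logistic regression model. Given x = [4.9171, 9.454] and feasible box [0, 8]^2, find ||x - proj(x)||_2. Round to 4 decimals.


Project each component onto [0, 8].
clip(4.9171) = 4.9171, clip(9.454) = 8.0
Projection = [4.9171, 8.0]
Squared diffs: [0.0, 2.1141]
Distance = sqrt(2.1141) = 1.454


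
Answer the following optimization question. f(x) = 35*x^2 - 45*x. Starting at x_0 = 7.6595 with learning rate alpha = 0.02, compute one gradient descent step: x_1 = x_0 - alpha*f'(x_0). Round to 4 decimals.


We compute the gradient at x_0 and apply the update.
f'(x) = 70*x - 45
f'(7.6595) = 70*7.6595 - 45 = 491.165
x_1 = 7.6595 - 0.02*491.165 = -2.1638


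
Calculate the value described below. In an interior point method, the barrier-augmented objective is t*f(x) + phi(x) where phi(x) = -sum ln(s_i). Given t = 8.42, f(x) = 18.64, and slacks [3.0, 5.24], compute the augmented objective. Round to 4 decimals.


Step 1: Compute log-barrier.
ln values: [1.0986, 1.6563]
phi = -(1.0986 + 1.6563) = -2.7549
Step 2: Compute augmented objective.
t*f(x) = 8.42*18.64 = 156.9488
Total = 156.9488 - 2.7549 = 154.1939


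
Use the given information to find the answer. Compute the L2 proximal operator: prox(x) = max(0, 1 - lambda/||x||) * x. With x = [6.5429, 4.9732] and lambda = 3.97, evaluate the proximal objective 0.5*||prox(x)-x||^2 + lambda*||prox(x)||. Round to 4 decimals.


Step 1: Compute ||x||.
||x|| = 8.2184
Step 2: Compute scaling factor.
scale = max(0, 1 - 3.97/8.2184) = 0.5169
Step 3: prox(x) = [3.3823, 2.5708]
||prox(x)|| = 4.2484
Step 4: Proximal objective.
0.5*||prox-x||^2 = 7.8805
lambda*||prox|| = 16.8661
Total = 24.7466


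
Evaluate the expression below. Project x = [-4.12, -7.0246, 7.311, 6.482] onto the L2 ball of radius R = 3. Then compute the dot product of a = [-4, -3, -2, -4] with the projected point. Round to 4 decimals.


Step 1: Compute ||x|| (intermediates to 6 decimals).
||x|| = sqrt((-4.12)^2 + (-7.0246)^2 + 7.311^2 + 6.482^2) = 12.71953
Step 2: Project.
Since ||x|| > R, scale = R/||x|| = 3/12.71953 = 0.235858, proj(x) = scale * x
proj(x) = [-0.971735, -1.656808, 1.724358, 1.528832]
Step 3: Dot product.
a^T * proj(x) = -4*(-0.971735) - 3*(-1.656808) - 2*1.724358 - 4*1.528832 = -0.7067


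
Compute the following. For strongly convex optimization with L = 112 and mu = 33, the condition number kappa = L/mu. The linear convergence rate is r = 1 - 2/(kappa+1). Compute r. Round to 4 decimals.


Step 1: Compute the condition number.
kappa = L/mu = 112/33 = 3.3939
Step 2: Compute the convergence rate.
r = 1 - 2/(kappa + 1) = 1 - 2*mu/(L + mu) = (L - mu)/(L + mu) = 79/145 = 0.5448


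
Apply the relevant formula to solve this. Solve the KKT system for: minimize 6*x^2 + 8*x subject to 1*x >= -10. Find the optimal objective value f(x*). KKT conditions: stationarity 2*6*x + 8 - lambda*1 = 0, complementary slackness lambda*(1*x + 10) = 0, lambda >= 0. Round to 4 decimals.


Step 1: Try lambda = 0 (constraint inactive).
Stationarity: 2*6*x + 8 = 0
x* = -8/(2*6) = -2/3 = -0.6667 (rounded; the exact value -2/3 is used below)
Check constraint: 1*-0.6667 = -0.6667 >= -10 -- satisfied.
Step 2: Compute optimal value.
f(x*) = 6*(-2/3)^2 + 8*(-2/3) = -2.6667


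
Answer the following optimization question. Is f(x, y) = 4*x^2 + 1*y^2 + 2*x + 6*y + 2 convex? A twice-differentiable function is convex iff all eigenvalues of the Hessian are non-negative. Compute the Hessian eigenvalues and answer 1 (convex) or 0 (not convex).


The Hessian of f(x,y) = 4*x^2 + 1*y^2 + 2*x + 6*y + 2 is:
H = [[8, 0], [0, 2]]
Trace = 8 + 2 = 10
Determinant = 8*2 - (0)^2 = 16
Discriminant = (10)^2 - 4*16 = 36.0
Eigenvalues: lambda_1 = 2.0, lambda_2 = 8.0
The function is convex.

1


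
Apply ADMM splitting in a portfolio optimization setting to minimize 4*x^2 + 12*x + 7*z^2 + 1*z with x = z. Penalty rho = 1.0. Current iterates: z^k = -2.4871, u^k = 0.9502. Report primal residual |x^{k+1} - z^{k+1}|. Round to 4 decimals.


ADMM iteration with rho = 1.0, z^k = -2.4871, u^k = 0.9502
Step 1: x-update.
Minimize 4*x^2 + 12*x + (1.0/2)*(x + 2.4871 + 0.9502)^2
FOC: (2*4 + 1.0)*x = -12 + 1.0*(-2.4871 - 0.9502)
x^{k+1} = -1.7153
Step 2: z-update.
Minimize 7*z^2 + 1*z + (1.0/2)*(-1.7153 - z + 0.9502)^2
FOC: (2*7 + 1.0)*z = -1 + 1.0*(-1.7153 + 0.9502)
z^{k+1} = -0.1177
Step 3: u-update.
u^{k+1} = 0.9502 - 1.7153 + 0.1177 = -0.6474
Step 4: Primal residual = |-1.7153 + 0.1177| = 1.5976


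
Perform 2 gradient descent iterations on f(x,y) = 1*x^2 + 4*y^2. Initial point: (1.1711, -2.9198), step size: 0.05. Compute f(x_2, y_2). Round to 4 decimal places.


Gradient descent on f(x,y) = 1*x^2 + 4*y^2.
Starting point: (1.1711, -2.9198), alpha = 0.05
Step 1: grad_x = 2*1*1.1711 = 2.3422, grad_y = 2*4*-2.9198 = -23.3584
  x_1 = 1.1711 - 0.05*2.3422 = 1.054
  y_1 = -2.9198 - 0.05*-23.3584 = -1.7519
Step 2: grad_x = 2*1*1.054 = 2.108, grad_y = 2*4*-1.7519 = -14.015
  x_2 = 1.054 - 0.05*2.108 = 0.9486
  y_2 = -1.7519 - 0.05*-14.015 = -1.0511
f(0.9486, -1.0511) = 1*0.9486^2 + 4*(-1.0511)^2 = 5.3193


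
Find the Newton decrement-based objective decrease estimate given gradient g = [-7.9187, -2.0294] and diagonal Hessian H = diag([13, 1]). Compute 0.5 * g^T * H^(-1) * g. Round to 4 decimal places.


Step 1: H is diagonal, so H^(-1) * g = [-0.6091, -2.0294].
Step 2: g^T H^(-1) g = sum_i g_i^2 / H_ii
  = (-7.9187)^2/13 + (-2.0294)^2/1
  = 4.8235 + 4.1185 = 8.942
Step 3: Objective decrease = 0.5 * g^T H^(-1) g = 4.471


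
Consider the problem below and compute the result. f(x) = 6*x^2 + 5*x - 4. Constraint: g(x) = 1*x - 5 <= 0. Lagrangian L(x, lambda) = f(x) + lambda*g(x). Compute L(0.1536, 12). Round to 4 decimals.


Step 1: Evaluate f(x).
f(0.1536) = 6*0.1536^2 + 5*0.1536 - 4 = -3.0904
Step 2: Evaluate g(x).
g(0.1536) = 1*0.1536 - 5 = -4.8464
Step 3: Compute Lagrangian.
L = -3.0904 + 12*-4.8464 = -61.2472


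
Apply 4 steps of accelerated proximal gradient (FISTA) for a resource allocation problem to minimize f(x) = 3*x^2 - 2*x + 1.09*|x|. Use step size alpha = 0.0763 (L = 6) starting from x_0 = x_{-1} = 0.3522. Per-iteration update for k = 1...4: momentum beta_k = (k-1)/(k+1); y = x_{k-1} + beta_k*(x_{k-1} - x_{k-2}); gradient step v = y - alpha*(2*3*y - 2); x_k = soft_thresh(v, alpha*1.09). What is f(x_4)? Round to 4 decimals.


FISTA on f(x) = 3*x^2 - 2*x + 1.09*|x|
L = 6, alpha = 0.0763
Iteration 1: beta = 0.0, y = 0.3522 + 0.0*(0.3522 - 0.3522) = 0.3522
  grad(y) = 0.1132, v = y - alpha*grad = 0.3436
  prox(v) = soft_thresh(0.3436, 0.0832) = 0.2604
Iteration 2: beta = 0.3333, y = 0.2604 + 0.3333*(0.2604 - 0.3522) = 0.2298
  grad(y) = -0.6212, v = y - alpha*grad = 0.2772
  prox(v) = soft_thresh(0.2772, 0.0832) = 0.194
Iteration 3: beta = 0.5, y = 0.194 + 0.5*(0.194 - 0.2604) = 0.1608
  grad(y) = -1.0349, v = y - alpha*grad = 0.2398
  prox(v) = soft_thresh(0.2398, 0.0832) = 0.1566
Iteration 4: beta = 0.6, y = 0.1566 + 0.6*(0.1566 - 0.194) = 0.1342
  grad(y) = -1.1947, v = y - alpha*grad = 0.2254
  prox(v) = soft_thresh(0.2254, 0.0832) = 0.1422
f(x_4) = 3*0.1422^2 - 2*0.1422 + 1.09*|0.1422| = -0.0687


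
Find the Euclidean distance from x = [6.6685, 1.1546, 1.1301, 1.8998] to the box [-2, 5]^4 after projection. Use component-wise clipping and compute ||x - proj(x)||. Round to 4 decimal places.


Project each component onto [-2, 5].
clip(6.6685) = 5.0, clip(1.1546) = 1.1546, clip(1.1301) = 1.1301, clip(1.8998) = 1.8998
Projection = [5.0, 1.1546, 1.1301, 1.8998]
Squared diffs: [2.7839, 0.0, 0.0, 0.0]
Distance = sqrt(2.7839) = 1.6685


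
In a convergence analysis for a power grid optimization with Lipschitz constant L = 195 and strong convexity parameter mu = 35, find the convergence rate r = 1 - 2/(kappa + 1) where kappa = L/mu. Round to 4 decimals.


Step 1: Compute the condition number.
kappa = L/mu = 195/35 = 5.5714
Step 2: Compute the convergence rate.
r = 1 - 2/(kappa + 1) = 1 - 2*mu/(L + mu) = (L - mu)/(L + mu) = 160/230 = 0.6957


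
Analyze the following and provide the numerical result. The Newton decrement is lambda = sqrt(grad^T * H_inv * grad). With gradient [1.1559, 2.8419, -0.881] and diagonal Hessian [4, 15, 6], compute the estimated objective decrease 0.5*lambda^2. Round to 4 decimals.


Step 1: H is diagonal, so H^(-1) * g = [0.289, 0.1895, -0.1468].
Step 2: g^T H^(-1) g = sum_i g_i^2 / H_ii
  = (1.1559)^2/4 + (2.8419)^2/15 + (-0.881)^2/6
  = 0.334 + 0.5384 + 0.1294 = 1.0018
Step 3: Objective decrease = 0.5 * g^T H^(-1) g = 0.5009


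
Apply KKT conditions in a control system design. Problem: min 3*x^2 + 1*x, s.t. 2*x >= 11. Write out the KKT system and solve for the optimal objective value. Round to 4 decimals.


Step 1: Try lambda = 0 (constraint inactive).
x_unc = -1/(2*3) = -0.1667
Check: 2*-0.1667 = -0.3334 < 11 -- violated!
Step 2: Constraint must be active: 2*x = 11
x* = 11/2 = 5.5
lambda = (2*3*5.5 + 1)/2 = 17.0
Step 3: Compute optimal value.
f(x*) = 3*5.5^2 + 1*5.5 = 96.25


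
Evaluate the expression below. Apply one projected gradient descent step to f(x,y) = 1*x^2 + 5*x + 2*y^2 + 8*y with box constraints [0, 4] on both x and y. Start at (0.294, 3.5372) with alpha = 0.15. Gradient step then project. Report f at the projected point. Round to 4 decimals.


Step 1: Compute gradient at (0.294, 3.5372).
grad_x = 2*1*0.294 + 5 = 5.588
grad_y = 2*2*3.5372 + 8 = 22.1488
Step 2: Gradient step.
x_raw = 0.294 - 0.15*5.588 = -0.5442
y_raw = 3.5372 - 0.15*22.1488 = 0.2149
Step 3: Project onto [0, 4].
x_proj = clip(-0.5442) = 0.0
y_proj = clip(0.2149) = 0.2149
Step 4: Evaluate f.
f(0.0, 0.2149) = 1.8114


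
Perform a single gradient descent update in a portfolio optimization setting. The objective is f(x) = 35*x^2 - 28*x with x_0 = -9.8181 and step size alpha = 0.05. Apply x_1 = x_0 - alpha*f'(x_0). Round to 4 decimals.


We compute the gradient at x_0 and apply the update.
f'(x) = 70*x - 28
f'(-9.8181) = 70*-9.8181 - 28 = -715.267
x_1 = -9.8181 - 0.05*-715.267 = 25.9453


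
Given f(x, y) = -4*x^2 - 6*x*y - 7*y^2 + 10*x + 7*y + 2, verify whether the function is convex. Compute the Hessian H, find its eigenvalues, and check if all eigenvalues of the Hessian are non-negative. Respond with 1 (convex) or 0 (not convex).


The Hessian of f(x,y) = -4*x^2 - 6*x*y - 7*y^2 + 10*x + 7*y + 2 is:
H = [[-8, -6], [-6, -14]]
Trace = -8 - 14 = -22
Determinant = -8*-14 - (-6)^2 = 76
Discriminant = (-22)^2 - 4*76 = 180.0
Eigenvalues: lambda_1 = -17.7082, lambda_2 = -4.2918
The function is not convex.

0


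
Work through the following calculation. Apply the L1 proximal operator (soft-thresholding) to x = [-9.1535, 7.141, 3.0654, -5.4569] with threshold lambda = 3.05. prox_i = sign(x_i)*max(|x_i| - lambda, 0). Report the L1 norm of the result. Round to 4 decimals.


Soft-thresholding with lambda = 3.05:
prox(-9.1535) = sign(-9.1535)*max(|-9.1535| - 3.05, 0) = -6.1035
prox(7.141) = sign(7.141)*max(|7.141| - 3.05, 0) = 4.091
prox(3.0654) = sign(3.0654)*max(|3.0654| - 3.05, 0) = 0.0154
prox(-5.4569) = sign(-5.4569)*max(|-5.4569| - 3.05, 0) = -2.4069
prox(x) = [-6.1035, 4.091, 0.0154, -2.4069]
||prox(x)||_1 = 6.1035 + 4.091 + 0.0154 + 2.4069 = 12.6168


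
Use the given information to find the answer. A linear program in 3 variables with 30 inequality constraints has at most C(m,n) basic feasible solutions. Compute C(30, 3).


Each vertex corresponds to some choice of n active constraints out of m, so the number of vertices is at most C(m, n) = m! / (n!(m-n)!).
m = 30, n = 3
Numerator: 30 * 29 * 28
Denominator: 3! = 6
C(30, 3) = 4060


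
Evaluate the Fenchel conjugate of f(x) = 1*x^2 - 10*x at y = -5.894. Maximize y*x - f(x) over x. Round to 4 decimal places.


f*(y) = sup_x {y*x - a*x^2 - b*x} = sup_x {(y-b)*x - a*x^2}
FOC: (y - b) - 2a*x = 0 => x* = (y - b)/(2a)
x* = (-5.894 + 10)/(2*1) = 2.053
f*(-5.894) = (y-b)^2/(4a) = (-5.894 + 10)^2/(4*1)
= 16.8592/4 = 4.2148


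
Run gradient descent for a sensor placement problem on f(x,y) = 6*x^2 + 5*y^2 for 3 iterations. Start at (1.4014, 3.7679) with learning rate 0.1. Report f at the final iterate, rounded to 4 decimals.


Gradient descent on f(x,y) = 6*x^2 + 5*y^2.
Starting point: (1.4014, 3.7679), alpha = 0.1
Step 1: grad_x = 2*6*1.4014 = 16.8168, grad_y = 2*5*3.7679 = 37.679
  x_1 = 1.4014 - 0.1*16.8168 = -0.2803
  y_1 = 3.7679 - 0.1*37.679 = -0.0
Step 2: grad_x = 2*6*-0.2803 = -3.3634, grad_y = 2*5*-0.0 = -0.0
  x_2 = -0.2803 - 0.1*-3.3634 = 0.0561
  y_2 = -0.0 - 0.1*-0.0 = 0.0
Step 3: grad_x = 2*6*0.0561 = 0.6727, grad_y = 2*5*0.0 = 0.0
  x_3 = 0.0561 - 0.1*0.6727 = -0.0112
  y_3 = 0.0 - 0.1*0.0 = 0.0
f(-0.0112, 0.0) = 6*(-0.0112)^2 + 5*0.0^2 = 0.0008


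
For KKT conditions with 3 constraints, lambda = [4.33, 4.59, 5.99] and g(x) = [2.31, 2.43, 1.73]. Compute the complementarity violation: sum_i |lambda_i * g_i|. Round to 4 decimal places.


KKT complementary slackness check:
lambda_1 * g_1 = 4.33 * 2.31 = 10.0023
lambda_2 * g_2 = 4.59 * 2.43 = 11.1537
lambda_3 * g_3 = 5.99 * 1.73 = 10.3627
Total violation = 10.0023 + 11.1537 + 10.3627 = 31.5187


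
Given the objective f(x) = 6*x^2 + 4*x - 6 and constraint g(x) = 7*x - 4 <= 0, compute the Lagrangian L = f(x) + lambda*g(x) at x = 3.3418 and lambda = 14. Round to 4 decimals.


Step 1: Evaluate f(x).
f(3.3418) = 6*3.3418^2 + 4*3.3418 - 6 = 74.373
Step 2: Evaluate g(x).
g(3.3418) = 7*3.3418 - 4 = 19.3926
Step 3: Compute Lagrangian.
L = 74.373 + 14*19.3926 = 345.8694


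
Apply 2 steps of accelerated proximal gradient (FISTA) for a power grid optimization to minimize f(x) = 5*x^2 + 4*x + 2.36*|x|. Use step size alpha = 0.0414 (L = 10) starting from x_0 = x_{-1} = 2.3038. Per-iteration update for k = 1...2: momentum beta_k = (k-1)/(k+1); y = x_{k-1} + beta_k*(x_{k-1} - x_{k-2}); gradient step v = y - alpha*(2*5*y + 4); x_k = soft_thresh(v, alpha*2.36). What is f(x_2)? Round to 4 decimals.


FISTA on f(x) = 5*x^2 + 4*x + 2.36*|x|
L = 10, alpha = 0.0414
Iteration 1: beta = 0.0, y = 2.3038 + 0.0*(2.3038 - 2.3038) = 2.3038
  grad(y) = 27.038, v = y - alpha*grad = 1.1844
  prox(v) = soft_thresh(1.1844, 0.0977) = 1.0867
Iteration 2: beta = 0.3333, y = 1.0867 + 0.3333*(1.0867 - 2.3038) = 0.681
  grad(y) = 10.8103, v = y - alpha*grad = 0.2335
  prox(v) = soft_thresh(0.2335, 0.0977) = 0.1358
f(x_2) = 5*0.1358^2 + 4*0.1358 + 2.36*|0.1358| = 0.9557


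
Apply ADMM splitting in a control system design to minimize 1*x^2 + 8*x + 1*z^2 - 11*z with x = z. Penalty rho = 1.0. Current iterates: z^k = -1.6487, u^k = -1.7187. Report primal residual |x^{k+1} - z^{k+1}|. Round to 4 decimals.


ADMM iteration with rho = 1.0, z^k = -1.6487, u^k = -1.7187
Step 1: x-update.
Minimize 1*x^2 + 8*x + (1.0/2)*(x + 1.6487 - 1.7187)^2
FOC: (2*1 + 1.0)*x = -8 + 1.0*(-1.6487 + 1.7187)
x^{k+1} = -2.6433
Step 2: z-update.
Minimize 1*z^2 - 11*z + (1.0/2)*(-2.6433 - z - 1.7187)^2
FOC: (2*1 + 1.0)*z = 11 + 1.0*(-2.6433 - 1.7187)
z^{k+1} = 2.2127
Step 3: u-update.
u^{k+1} = -1.7187 - 2.6433 - 2.2127 = -6.5747
Step 4: Primal residual = |-2.6433 - 2.2127| = 4.856


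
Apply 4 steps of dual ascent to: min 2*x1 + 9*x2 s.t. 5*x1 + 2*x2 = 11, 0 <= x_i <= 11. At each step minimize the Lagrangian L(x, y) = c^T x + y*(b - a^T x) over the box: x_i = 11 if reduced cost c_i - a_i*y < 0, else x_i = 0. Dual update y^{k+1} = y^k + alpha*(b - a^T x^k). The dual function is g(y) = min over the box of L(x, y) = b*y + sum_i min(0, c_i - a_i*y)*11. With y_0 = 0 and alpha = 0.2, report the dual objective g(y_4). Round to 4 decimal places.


Dual ascent for LP: min 2*x1 + 9*x2, 5*x1 + 2*x2 = 11, 0 <= x_i <= 11
Step 1: y^k = 0.0, reduced costs: (2.0, 9.0)
  x^k = (0.0, 0.0), subgradient = b - a^T x = 11.0
  y^{k+1} = 0.0 + 0.2*11.0 = 2.2
Step 2: y^k = 2.2, reduced costs: (-9.0, 4.6)
  x^k = (11.0, 0.0), subgradient = b - a^T x = -44.0
  y^{k+1} = 2.2 + 0.2*-44.0 = -6.6
Step 3: y^k = -6.6, reduced costs: (35.0, 22.2)
  x^k = (0.0, 0.0), subgradient = b - a^T x = 11.0
  y^{k+1} = -6.6 + 0.2*11.0 = -4.4
Step 4: y^k = -4.4, reduced costs: (24.0, 17.8)
  x^k = (0.0, 0.0), subgradient = b - a^T x = 11.0
  y^{k+1} = -4.4 + 0.2*11.0 = -2.2
Dual objective at y_4 = -2.2: reduced costs (13.0, 13.4), box minimizer x = (0.0, 0.0)
g(y_4) = b*y + (c1 - a1*y)*x1 + (c2 - a2*y)*x2 = 11*(-2.2) + 13.0*0.0 + 13.4*0.0 = -24.2 + 0.0 + 0.0 = -24.2


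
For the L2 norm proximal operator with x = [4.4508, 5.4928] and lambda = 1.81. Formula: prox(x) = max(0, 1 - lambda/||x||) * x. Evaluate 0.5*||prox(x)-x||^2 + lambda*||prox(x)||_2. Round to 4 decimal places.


Step 1: Compute ||x||.
||x|| = 7.0697
Step 2: Compute scaling factor.
scale = max(0, 1 - 1.81/7.0697) = 0.744
Step 3: prox(x) = [3.3113, 4.0865]
||prox(x)|| = 5.2597
Step 4: Proximal objective.
0.5*||prox-x||^2 = 1.6381
lambda*||prox|| = 9.5201
Total = 11.1581


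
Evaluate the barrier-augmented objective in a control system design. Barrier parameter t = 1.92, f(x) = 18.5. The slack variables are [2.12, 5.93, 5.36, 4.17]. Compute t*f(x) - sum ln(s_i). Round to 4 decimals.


Step 1: Compute log-barrier.
ln values: [0.7514, 1.78, 1.679, 1.4279]
phi = -(0.7514 + 1.78 + 1.679 + 1.4279) = -5.6383
Step 2: Compute augmented objective.
t*f(x) = 1.92*18.5 = 35.52
Total = 35.52 - 5.6383 = 29.8817


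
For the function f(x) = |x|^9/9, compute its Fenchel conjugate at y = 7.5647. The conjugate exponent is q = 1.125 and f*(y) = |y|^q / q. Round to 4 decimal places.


The conjugate exponent q satisfies 1/p + 1/q = 1.
p = 9, so q = 9/(9 - 1) = 1.125
|y|^q = 7.5647^1.125 = 9.7418
f*(7.5647) = 9.7418 / 1.125 = 8.6594


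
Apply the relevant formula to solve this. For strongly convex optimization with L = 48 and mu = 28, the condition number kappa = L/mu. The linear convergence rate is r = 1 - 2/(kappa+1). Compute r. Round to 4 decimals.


Step 1: Compute the condition number.
kappa = L/mu = 48/28 = 1.7143
Step 2: Compute the convergence rate.
r = 1 - 2/(kappa + 1) = 1 - 2*mu/(L + mu) = (L - mu)/(L + mu) = 20/76 = 0.2632


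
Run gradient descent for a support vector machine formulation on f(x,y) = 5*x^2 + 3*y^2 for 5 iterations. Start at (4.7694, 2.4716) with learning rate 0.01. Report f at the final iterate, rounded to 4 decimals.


Gradient descent on f(x,y) = 5*x^2 + 3*y^2.
Starting point: (4.7694, 2.4716), alpha = 0.01
Step 1: grad_x = 2*5*4.7694 = 47.694, grad_y = 2*3*2.4716 = 14.8296
  x_1 = 4.7694 - 0.01*47.694 = 4.2925
  y_1 = 2.4716 - 0.01*14.8296 = 2.3233
Step 2: grad_x = 2*5*4.2925 = 42.9246, grad_y = 2*3*2.3233 = 13.9398
  x_2 = 4.2925 - 0.01*42.9246 = 3.8632
  y_2 = 2.3233 - 0.01*13.9398 = 2.1839
Step 3: grad_x = 2*5*3.8632 = 38.6321, grad_y = 2*3*2.1839 = 13.1034
  x_3 = 3.8632 - 0.01*38.6321 = 3.4769
  y_3 = 2.1839 - 0.01*13.1034 = 2.0529
Step 4: grad_x = 2*5*3.4769 = 34.7689, grad_y = 2*3*2.0529 = 12.3172
  x_4 = 3.4769 - 0.01*34.7689 = 3.1292
  y_4 = 2.0529 - 0.01*12.3172 = 1.9297
Step 5: grad_x = 2*5*3.1292 = 31.292, grad_y = 2*3*1.9297 = 11.5782
  x_5 = 3.1292 - 0.01*31.292 = 2.8163
  y_5 = 1.9297 - 0.01*11.5782 = 1.8139
f(2.8163, 1.8139) = 5*2.8163^2 + 3*1.8139^2 = 49.5281


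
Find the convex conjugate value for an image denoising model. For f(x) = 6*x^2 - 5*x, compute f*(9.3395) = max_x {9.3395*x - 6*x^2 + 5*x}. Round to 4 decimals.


f*(y) = sup_x {y*x - a*x^2 - b*x} = sup_x {(y-b)*x - a*x^2}
FOC: (y - b) - 2a*x = 0 => x* = (y - b)/(2a)
x* = (9.3395 + 5)/(2*6) = 1.195
f*(9.3395) = (y-b)^2/(4a) = (9.3395 + 5)^2/(4*6)
= 205.6213/24 = 8.5676


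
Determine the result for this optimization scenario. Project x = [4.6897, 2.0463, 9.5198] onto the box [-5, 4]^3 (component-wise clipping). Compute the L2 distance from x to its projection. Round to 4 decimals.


Project each component onto [-5, 4].
clip(4.6897) = 4.0, clip(2.0463) = 2.0463, clip(9.5198) = 4.0
Projection = [4.0, 2.0463, 4.0]
Squared diffs: [0.4757, 0.0, 30.4682]
Distance = sqrt(30.9439) = 5.5627


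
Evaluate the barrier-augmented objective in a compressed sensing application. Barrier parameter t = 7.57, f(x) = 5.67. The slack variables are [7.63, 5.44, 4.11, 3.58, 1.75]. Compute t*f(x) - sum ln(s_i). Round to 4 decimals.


Step 1: Compute log-barrier.
ln values: [2.0321, 1.6938, 1.4134, 1.2754, 0.5596]
phi = -(2.0321 + 1.6938 + 1.4134 + 1.2754 + 0.5596) = -6.9743
Step 2: Compute augmented objective.
t*f(x) = 7.57*5.67 = 42.9219
Total = 42.9219 - 6.9743 = 35.9476


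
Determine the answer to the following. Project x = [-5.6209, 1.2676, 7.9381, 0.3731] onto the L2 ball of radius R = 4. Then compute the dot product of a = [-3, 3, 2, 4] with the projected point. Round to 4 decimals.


Step 1: Compute ||x|| (intermediates to 6 decimals).
||x|| = sqrt((-5.6209)^2 + 1.2676^2 + 7.9381^2 + 0.3731^2) = 9.816005
Step 2: Project.
Since ||x|| > R, scale = R/||x|| = 4/9.816005 = 0.407498, proj(x) = scale * x
proj(x) = [-2.290506, 0.516544, 3.23476, 0.152038]
Step 3: Dot product.
a^T * proj(x) = -3*(-2.290506) + 3*0.516544 + 2*3.23476 + 4*0.152038 = 15.4988


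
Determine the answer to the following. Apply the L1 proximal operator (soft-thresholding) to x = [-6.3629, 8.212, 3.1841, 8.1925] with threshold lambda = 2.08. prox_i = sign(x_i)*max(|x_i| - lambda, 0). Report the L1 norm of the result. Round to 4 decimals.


Soft-thresholding with lambda = 2.08:
prox(-6.3629) = sign(-6.3629)*max(|-6.3629| - 2.08, 0) = -4.2829
prox(8.212) = sign(8.212)*max(|8.212| - 2.08, 0) = 6.132
prox(3.1841) = sign(3.1841)*max(|3.1841| - 2.08, 0) = 1.1041
prox(8.1925) = sign(8.1925)*max(|8.1925| - 2.08, 0) = 6.1125
prox(x) = [-4.2829, 6.132, 1.1041, 6.1125]
||prox(x)||_1 = 4.2829 + 6.132 + 1.1041 + 6.1125 = 17.6315


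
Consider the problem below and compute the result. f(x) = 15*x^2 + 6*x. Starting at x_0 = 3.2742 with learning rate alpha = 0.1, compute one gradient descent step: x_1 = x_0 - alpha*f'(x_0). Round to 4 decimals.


We compute the gradient at x_0 and apply the update.
f'(x) = 30*x + 6
f'(3.2742) = 30*3.2742 + 6 = 104.226
x_1 = 3.2742 - 0.1*104.226 = -7.1484


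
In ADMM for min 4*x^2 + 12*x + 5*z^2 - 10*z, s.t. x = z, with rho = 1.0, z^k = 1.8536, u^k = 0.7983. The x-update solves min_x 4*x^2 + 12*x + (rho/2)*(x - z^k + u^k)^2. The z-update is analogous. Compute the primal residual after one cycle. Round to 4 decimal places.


ADMM iteration with rho = 1.0, z^k = 1.8536, u^k = 0.7983
Step 1: x-update.
Minimize 4*x^2 + 12*x + (1.0/2)*(x - 1.8536 + 0.7983)^2
FOC: (2*4 + 1.0)*x = -12 + 1.0*(1.8536 - 0.7983)
x^{k+1} = -1.2161
Step 2: z-update.
Minimize 5*z^2 - 10*z + (1.0/2)*(-1.2161 - z + 0.7983)^2
FOC: (2*5 + 1.0)*z = 10 + 1.0*(-1.2161 + 0.7983)
z^{k+1} = 0.8711
Step 3: u-update.
u^{k+1} = 0.7983 - 1.2161 - 0.8711 = -1.2889
Step 4: Primal residual = |-1.2161 - 0.8711| = 2.0872


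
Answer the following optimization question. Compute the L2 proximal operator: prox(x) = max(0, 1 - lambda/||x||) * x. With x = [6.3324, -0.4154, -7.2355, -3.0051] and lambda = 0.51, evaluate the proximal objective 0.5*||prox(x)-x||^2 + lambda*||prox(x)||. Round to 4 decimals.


Step 1: Compute ||x||.
||x|| = 10.0824
Step 2: Compute scaling factor.
scale = max(0, 1 - 0.51/10.0824) = 0.9494
Step 3: prox(x) = [6.0121, -0.3944, -6.8695, -2.8531]
||prox(x)|| = 9.5724
Step 4: Proximal objective.
0.5*||prox-x||^2 = 0.1301
lambda*||prox|| = 4.8819
Total = 5.012


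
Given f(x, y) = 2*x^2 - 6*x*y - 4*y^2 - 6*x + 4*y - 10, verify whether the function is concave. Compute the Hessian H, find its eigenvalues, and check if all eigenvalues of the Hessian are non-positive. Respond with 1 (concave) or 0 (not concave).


The Hessian of f(x,y) = 2*x^2 - 6*x*y - 4*y^2 - 6*x + 4*y - 10 is:
H = [[4, -6], [-6, -8]]
Trace = 4 - 8 = -4
Determinant = 4*-8 - (-6)^2 = -68
Discriminant = (-4)^2 - 4*-68 = 288.0
Eigenvalues: lambda_1 = -10.4853, lambda_2 = 6.4853
The function is not concave.

0


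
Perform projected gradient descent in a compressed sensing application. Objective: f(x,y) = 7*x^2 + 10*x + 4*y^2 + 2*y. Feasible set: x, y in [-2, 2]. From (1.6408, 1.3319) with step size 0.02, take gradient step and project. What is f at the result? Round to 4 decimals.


Step 1: Compute gradient at (1.6408, 1.3319).
grad_x = 2*7*1.6408 + 10 = 32.9712
grad_y = 2*4*1.3319 + 2 = 12.6552
Step 2: Gradient step.
x_raw = 1.6408 - 0.02*32.9712 = 0.9814
y_raw = 1.3319 - 0.02*12.6552 = 1.0788
Step 3: Project onto [-2, 2].
x_proj = clip(0.9814) = 0.9814
y_proj = clip(1.0788) = 1.0788
Step 4: Evaluate f.
f(0.9814, 1.0788) = 23.3682


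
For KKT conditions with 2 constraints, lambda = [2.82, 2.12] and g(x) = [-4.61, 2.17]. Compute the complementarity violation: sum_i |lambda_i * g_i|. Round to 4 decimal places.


KKT complementary slackness check:
lambda_1 * g_1 = 2.82 * -4.61 = -13.0002
lambda_2 * g_2 = 2.12 * 2.17 = 4.6004
Total violation = 13.0002 + 4.6004 = 17.6006


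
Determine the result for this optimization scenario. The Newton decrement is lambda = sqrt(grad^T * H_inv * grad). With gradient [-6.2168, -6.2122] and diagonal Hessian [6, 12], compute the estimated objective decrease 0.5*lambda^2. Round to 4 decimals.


Step 1: H is diagonal, so H^(-1) * g = [-1.0361, -0.5177].
Step 2: g^T H^(-1) g = sum_i g_i^2 / H_ii
  = (-6.2168)^2/6 + (-6.2122)^2/12
  = 6.4414 + 3.216 = 9.6574
Step 3: Objective decrease = 0.5 * g^T H^(-1) g = 4.8287


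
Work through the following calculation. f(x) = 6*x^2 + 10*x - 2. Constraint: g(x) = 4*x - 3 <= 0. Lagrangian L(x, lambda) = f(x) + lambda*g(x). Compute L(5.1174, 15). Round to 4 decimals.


Step 1: Evaluate f(x).
f(5.1174) = 6*5.1174^2 + 10*5.1174 - 2 = 206.3007
Step 2: Evaluate g(x).
g(5.1174) = 4*5.1174 - 3 = 17.4696
Step 3: Compute Lagrangian.
L = 206.3007 + 15*17.4696 = 468.3447


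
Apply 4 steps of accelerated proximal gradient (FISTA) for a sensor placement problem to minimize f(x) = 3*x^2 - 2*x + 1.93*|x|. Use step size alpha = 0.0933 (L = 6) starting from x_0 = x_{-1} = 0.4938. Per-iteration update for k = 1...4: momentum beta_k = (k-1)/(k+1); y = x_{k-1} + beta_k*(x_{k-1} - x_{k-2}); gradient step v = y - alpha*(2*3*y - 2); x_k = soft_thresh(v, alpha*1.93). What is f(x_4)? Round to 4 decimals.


FISTA on f(x) = 3*x^2 - 2*x + 1.93*|x|
L = 6, alpha = 0.0933
Iteration 1: beta = 0.0, y = 0.4938 + 0.0*(0.4938 - 0.4938) = 0.4938
  grad(y) = 0.9628, v = y - alpha*grad = 0.404
  prox(v) = soft_thresh(0.404, 0.1801) = 0.2239
Iteration 2: beta = 0.3333, y = 0.2239 + 0.3333*(0.2239 - 0.4938) = 0.1339
  grad(y) = -1.1964, v = y - alpha*grad = 0.2456
  prox(v) = soft_thresh(0.2456, 0.1801) = 0.0655
Iteration 3: beta = 0.5, y = 0.0655 + 0.5*(0.0655 - 0.2239) = -0.0137
  grad(y) = -2.0823, v = y - alpha*grad = 0.1806
  prox(v) = soft_thresh(0.1806, 0.1801) = 0.0005
Iteration 4: beta = 0.6, y = 0.0005 + 0.6*(0.0005 - 0.0655) = -0.0385
  grad(y) = -2.231, v = y - alpha*grad = 0.1697
  prox(v) = soft_thresh(0.1697, 0.1801) = 0.0
f(x_4) = 3*0.0^2 - 2*0.0 + 1.93*|0.0| = 0.0


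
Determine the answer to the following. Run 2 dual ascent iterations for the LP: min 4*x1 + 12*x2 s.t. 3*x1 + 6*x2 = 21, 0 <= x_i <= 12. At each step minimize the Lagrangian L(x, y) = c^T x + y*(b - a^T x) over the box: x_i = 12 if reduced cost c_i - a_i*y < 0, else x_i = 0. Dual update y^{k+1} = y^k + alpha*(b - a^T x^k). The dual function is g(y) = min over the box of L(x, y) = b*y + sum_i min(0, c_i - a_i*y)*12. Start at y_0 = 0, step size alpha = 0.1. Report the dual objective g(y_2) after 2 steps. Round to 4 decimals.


Dual ascent for LP: min 4*x1 + 12*x2, 3*x1 + 6*x2 = 21, 0 <= x_i <= 12
Step 1: y^k = 0.0, reduced costs: (4.0, 12.0)
  x^k = (0.0, 0.0), subgradient = b - a^T x = 21.0
  y^{k+1} = 0.0 + 0.1*21.0 = 2.1
Step 2: y^k = 2.1, reduced costs: (-2.3, -0.6)
  x^k = (12.0, 12.0), subgradient = b - a^T x = -87.0
  y^{k+1} = 2.1 + 0.1*-87.0 = -6.6
Dual objective at y_2 = -6.6: reduced costs (23.8, 51.6), box minimizer x = (0.0, 0.0)
g(y_2) = b*y + (c1 - a1*y)*x1 + (c2 - a2*y)*x2 = 21*(-6.6) + 23.8*0.0 + 51.6*0.0 = -138.6 + 0.0 + 0.0 = -138.6
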